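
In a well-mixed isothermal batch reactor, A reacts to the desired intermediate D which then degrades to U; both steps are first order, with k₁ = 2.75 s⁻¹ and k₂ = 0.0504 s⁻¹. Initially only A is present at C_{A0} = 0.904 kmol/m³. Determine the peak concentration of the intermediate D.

For a first-order series the maximum intermediate yield is C_{D,max}/C_{A0} = (k₁/k₂)^[k₂/(k₂−k₁)].
= (2.75/0.0504)^(0.0504/(0.0504−2.75)) = (54.56)^(-0.01867) = 0.9281.
C_{D,max} = 0.9281×0.904 = 0.839 kmol/m³.

0.839 kmol/m³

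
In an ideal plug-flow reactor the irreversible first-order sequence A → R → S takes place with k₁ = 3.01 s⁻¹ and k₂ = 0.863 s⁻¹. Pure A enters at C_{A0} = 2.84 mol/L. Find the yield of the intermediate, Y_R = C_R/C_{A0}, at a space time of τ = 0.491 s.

0.598

For first-order series with pure A initially, C_R(τ) = k₁C_{A0}/(k₂−k₁)·(e^(−k₁τ) − e^(−k₂τ)).
e^(−k₁τ) = e^(−3.01×0.491) = e^(−1.478) = 0.2281; e^(−k₂τ) = e^(−0.4237) = 0.6546.
C_R = 3.01×2.84/(0.863−3.01) × (0.2281−0.6546) = (-3.982)×(-0.4265) = 1.698 mol/L.
Y_R = C_R/C_{A0} = 1.698/2.84 = 0.598.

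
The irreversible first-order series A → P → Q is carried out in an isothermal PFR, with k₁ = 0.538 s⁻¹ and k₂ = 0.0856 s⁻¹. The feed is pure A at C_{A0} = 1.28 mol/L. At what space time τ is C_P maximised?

Setting dC_P/dτ = 0 gives τ_opt = ln(k₂/k₁)/(k₂−k₁).
= ln(0.0856/0.538)/(0.0856−0.538) = ln(0.1591)/-0.4524 = -1.838/-0.4524 = 4.06 s.

4.06 s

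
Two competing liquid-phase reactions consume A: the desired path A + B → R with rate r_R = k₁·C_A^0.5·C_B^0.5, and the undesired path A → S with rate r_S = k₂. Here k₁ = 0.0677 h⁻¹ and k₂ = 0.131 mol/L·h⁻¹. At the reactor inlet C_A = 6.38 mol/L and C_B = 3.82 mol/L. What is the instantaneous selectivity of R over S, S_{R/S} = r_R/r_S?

S_{R/S} = r_R/r_S = (k₁·C_A^0.5·C_B^0.5)/(k₂) = (k₁/k₂)·C_A^0.5·C_B^0.5.
= (0.0677×6.380^0.5×3.820^0.5) / (0.131) = 0.3342/0.1310 = 2.55.
Since the desired path is higher order in A, keeping C_A high (PFR or concentrated feed) favours R.

2.55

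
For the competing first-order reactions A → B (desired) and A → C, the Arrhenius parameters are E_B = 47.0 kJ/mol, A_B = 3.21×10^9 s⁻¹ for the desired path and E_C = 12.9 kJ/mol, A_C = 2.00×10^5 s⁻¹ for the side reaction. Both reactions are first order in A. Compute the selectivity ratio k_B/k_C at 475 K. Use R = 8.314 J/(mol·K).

2.85

With equal orders, S_{B/C} = k_B/k_C = (A_B/A_C)·exp[(E_C−E_B)/(RT)].
(E_C−E_B)/(RT) = (12.9−47.0)×10³/(8.314×475) = -34100/3949 = -8.635.
k_B/k_C = (3.21×10^9/2.00×10^5)·exp(-8.635) = 16050 × 1.778×10^-4 = 2.85.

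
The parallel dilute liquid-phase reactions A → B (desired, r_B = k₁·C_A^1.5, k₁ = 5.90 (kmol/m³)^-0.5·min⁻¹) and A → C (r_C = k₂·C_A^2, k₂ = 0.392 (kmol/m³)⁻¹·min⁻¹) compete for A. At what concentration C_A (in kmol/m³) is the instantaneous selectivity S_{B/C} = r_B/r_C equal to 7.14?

S_{B/C} = (k₁/k₂)·C_A^-0.5 ⇒ C_A = (S·k₂/k₁)^(-2).
= (7.14×0.392/5.90)^(-2) = (0.4744)^(-2) = 4.44 kmol/m³.

4.44 kmol/m³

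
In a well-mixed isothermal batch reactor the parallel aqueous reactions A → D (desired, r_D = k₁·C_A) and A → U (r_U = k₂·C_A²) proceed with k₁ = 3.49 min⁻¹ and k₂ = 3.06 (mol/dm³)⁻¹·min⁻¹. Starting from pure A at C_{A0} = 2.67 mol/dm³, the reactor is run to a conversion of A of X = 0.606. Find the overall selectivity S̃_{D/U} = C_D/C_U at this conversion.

0.638

C_A = C_{A0}(1−X) = 1.052 mol/dm³.
Along a PFR/batch, dC_D/dC_A = −r_D/(r_D+r_U) = −k₁/(k₁+k₂·C_A).
Integrating from C_{A0} to C_A: C_D = (3.49/3.06)·ln[(3.49+3.06·2.67)/(3.49+3.06·1.05)] = 1.141·ln(11.66/6.709) = 0.6304 mol/dm³.
C_U = (C_{A0}−C_A)−C_D = 0.9876 mol/dm³; S̃_{D/U} = 0.6304/0.9876 = 0.638.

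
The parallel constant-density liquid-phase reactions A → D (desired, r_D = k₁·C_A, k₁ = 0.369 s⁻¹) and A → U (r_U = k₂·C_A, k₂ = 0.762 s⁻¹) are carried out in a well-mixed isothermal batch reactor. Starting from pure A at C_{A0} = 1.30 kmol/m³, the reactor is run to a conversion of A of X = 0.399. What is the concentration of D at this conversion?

C_A = C_{A0}(1−X) = 0.7813 kmol/m³.
Both paths are first order in A, so the instantaneous fraction to D is constant: dC_D/d(−C_A) = k₁/(k₁+k₂) = 0.3263.
C_D = 0.3263·(C_{A0}−C_A) = 0.3263×0.5187 = 0.169 kmol/m³.

0.169 kmol/m³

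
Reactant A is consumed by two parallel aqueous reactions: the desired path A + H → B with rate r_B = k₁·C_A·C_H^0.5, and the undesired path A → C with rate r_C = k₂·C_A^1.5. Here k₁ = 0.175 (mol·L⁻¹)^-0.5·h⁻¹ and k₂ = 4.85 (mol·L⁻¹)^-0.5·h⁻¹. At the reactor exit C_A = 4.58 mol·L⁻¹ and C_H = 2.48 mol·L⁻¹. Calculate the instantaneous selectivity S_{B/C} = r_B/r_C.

0.0266

S_{B/C} = r_B/r_C = (k₁·C_A·C_H^0.5)/(k₂·C_A^1.5) = (k₁/k₂)·C_A^-0.5·C_H^0.5.
= (0.175×4.580×2.480^0.5) / (4.85×4.580^1.5) = 1.262/47.54 = 0.0266.
The undesired path is higher order in A, so low C_A (CSTR or dilute feed) favours B.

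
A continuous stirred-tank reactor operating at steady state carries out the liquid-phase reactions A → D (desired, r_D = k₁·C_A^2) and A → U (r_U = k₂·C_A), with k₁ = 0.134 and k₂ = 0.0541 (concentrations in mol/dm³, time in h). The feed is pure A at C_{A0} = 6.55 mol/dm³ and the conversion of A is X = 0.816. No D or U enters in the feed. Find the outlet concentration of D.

Exit C_A = C_{A0}(1−X) = 6.55×0.184 = 1.205 mol/dm³.
A CSTR operates uniformly at the exit composition, giving r_D = 0.1946 and r_U = 0.06520 (each k·C_A^n at C_A = 1.205).
Fraction of consumed A going to D: r_D/(r_D+r_U) = 0.7491.
C_D = 0.7491·C_{A0}·X = 0.7491×6.55×0.816 = 4.00 mol/dm³.

4.00 mol/dm³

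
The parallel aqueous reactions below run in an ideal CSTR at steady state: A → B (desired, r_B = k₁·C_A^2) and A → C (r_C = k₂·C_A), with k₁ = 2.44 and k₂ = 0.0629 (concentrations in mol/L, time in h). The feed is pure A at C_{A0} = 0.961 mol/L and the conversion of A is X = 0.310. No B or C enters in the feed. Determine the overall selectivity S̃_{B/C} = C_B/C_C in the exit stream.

Exit C_A = C_{A0}(1−X) = 0.961×0.690 = 0.6631 mol/L.
A CSTR operates uniformly at the exit composition, giving r_B = 1.073 and r_C = 0.04171 (each k·C_A^n at C_A = 0.6631).
Overall selectivity = C_B/C_C = r_Bτ/(r_Cτ) = r_B/r_C = 25.7.

25.7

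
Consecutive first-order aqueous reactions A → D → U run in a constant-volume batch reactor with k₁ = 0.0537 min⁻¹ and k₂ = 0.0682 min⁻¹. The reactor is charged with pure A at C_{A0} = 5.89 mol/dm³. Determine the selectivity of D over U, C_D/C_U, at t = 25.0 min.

For first-order series with pure A initially, C_D(t) = k₁C_{A0}/(k₂−k₁)·(e^(−k₁t) − e^(−k₂t)).
e^(−k₁t) = e^(−0.0537×25.0) = e^(−1.343) = 0.2612; e^(−k₂t) = e^(−1.705) = 0.1818.
C_D = 0.0537×5.89/(0.0682−0.0537) × (0.2612−0.1818) = 21.81×0.07942 = 1.732 mol/dm³.
C_A = C_{A0}e^(−k₁t) = 1.538 mol/dm³, so C_U = C_{A0}−C_A−C_D = 2.619 mol/dm³; C_D/C_U = 0.661.

0.661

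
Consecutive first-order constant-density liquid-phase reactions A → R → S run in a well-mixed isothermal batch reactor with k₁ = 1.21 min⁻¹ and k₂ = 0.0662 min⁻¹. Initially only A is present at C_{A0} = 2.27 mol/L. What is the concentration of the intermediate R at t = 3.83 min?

1.84 mol/L

For first-order series with pure A initially, C_R(t) = k₁C_{A0}/(k₂−k₁)·(e^(−k₁t) − e^(−k₂t)).
e^(−k₁t) = e^(−1.21×3.83) = e^(−4.634) = 0.009713; e^(−k₂t) = e^(−0.2535) = 0.7760.
C_R = 1.21×2.27/(0.0662−1.21) × (0.009713−0.7760) = (-2.401)×(-0.7663) = 1.840 mol/L.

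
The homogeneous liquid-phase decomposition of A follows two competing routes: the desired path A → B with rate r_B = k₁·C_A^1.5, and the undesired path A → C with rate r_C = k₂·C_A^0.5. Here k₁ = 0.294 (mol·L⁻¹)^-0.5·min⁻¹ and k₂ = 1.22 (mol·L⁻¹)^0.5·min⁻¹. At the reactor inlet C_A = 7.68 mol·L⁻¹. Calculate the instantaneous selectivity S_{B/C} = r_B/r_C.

S_{B/C} = r_B/r_C = (k₁·C_A^1.5)/(k₂·C_A^0.5) = (k₁/k₂)·C_A.
= (0.294×7.680^1.5) / (1.22×7.680^0.5) = 6.257/3.381 = 1.85.

1.85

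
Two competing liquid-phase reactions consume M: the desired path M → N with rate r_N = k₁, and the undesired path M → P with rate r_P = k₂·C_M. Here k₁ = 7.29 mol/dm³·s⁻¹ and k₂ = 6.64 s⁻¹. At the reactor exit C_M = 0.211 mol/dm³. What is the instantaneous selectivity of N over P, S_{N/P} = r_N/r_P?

S_{N/P} = r_N/r_P = (k₁)/(k₂·C_M) = (k₁/k₂)·C_M⁻¹.
= (7.29) / (6.64×0.2110) = 7.290/1.401 = 5.20.

5.20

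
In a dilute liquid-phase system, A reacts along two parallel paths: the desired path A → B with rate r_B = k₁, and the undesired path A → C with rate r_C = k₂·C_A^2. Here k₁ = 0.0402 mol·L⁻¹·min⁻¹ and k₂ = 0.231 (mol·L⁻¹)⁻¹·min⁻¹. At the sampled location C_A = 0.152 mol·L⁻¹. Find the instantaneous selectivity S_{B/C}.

S_{B/C} = r_B/r_C = (k₁)/(k₂·C_A^2) = (k₁/k₂)·C_A^-2.
= (0.0402) / (0.231×0.1520^2) = 0.04020/0.005337 = 7.53.

7.53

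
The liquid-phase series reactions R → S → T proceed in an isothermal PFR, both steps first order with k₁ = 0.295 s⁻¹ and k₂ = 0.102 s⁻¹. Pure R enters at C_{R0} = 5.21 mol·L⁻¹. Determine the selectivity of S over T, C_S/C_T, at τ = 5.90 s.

2.23

The intermediate concentration in a first-order A→B→C sequence is C_S = k₁C_{R0}(e^(−k₁τ) − e^(−k₂τ))/(k₂−k₁).
e^(−k₁τ) = e^(−0.295×5.90) = e^(−1.740) = 0.1754; e^(−k₂τ) = e^(−0.6018) = 0.5478.
C_S = 0.295×5.21/(0.102−0.295) × (0.1754−0.5478) = (-7.963)×(-0.3724) = 2.966 mol·L⁻¹.
C_R = C_{R0}e^(−k₁τ) = 0.9140 mol·L⁻¹, so C_T = C_{R0}−C_R−C_S = 1.330 mol·L⁻¹; C_S/C_T = 2.23.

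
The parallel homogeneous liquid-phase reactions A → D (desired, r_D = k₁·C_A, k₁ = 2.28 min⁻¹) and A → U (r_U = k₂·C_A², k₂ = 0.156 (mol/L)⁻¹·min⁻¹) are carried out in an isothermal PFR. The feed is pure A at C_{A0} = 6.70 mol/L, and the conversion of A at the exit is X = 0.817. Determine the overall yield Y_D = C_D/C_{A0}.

C_A = C_{A0}(1−X) = 1.226 mol/L.
Along a PFR/batch, dC_D/dC_A = −r_D/(r_D+r_U) = −k₁/(k₁+k₂·C_A).
Integrating from C_{A0} to C_A: C_D = (2.28/0.156)·ln[(2.28+0.156·6.70)/(2.28+0.156·1.23)] = 14.62·ln(3.325/2.471) = 4.338 mol/L.
Y_D = C_D/C_{A0} = 4.338/6.70 = 0.647.

0.647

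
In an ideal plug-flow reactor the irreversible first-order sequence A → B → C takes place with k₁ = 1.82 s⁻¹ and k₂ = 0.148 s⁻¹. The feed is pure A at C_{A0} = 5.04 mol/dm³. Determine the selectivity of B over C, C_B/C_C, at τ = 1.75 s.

The intermediate concentration in a first-order A→B→C sequence is C_B = k₁C_{A0}(e^(−k₁τ) − e^(−k₂τ))/(k₂−k₁).
e^(−k₁τ) = e^(−1.82×1.75) = e^(−3.185) = 0.04138; e^(−k₂τ) = e^(−0.2590) = 0.7718.
C_B = 1.82×5.04/(0.148−1.82) × (0.04138−0.7718) = (-5.486)×(-0.7304) = 4.007 mol/dm³.
C_A = C_{A0}e^(−k₁τ) = 0.2085 mol/dm³, so C_C = C_{A0}−C_A−C_B = 0.8241 mol/dm³; C_B/C_C = 4.86.

4.86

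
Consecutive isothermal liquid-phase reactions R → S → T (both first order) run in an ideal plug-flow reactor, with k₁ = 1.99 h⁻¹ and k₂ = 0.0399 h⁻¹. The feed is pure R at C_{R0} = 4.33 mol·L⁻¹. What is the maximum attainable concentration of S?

At the optimum, C_{S,max}/C_{R0} = (k₁/k₂)^[k₂/(k₂−k₁)].
= (1.99/0.0399)^(0.0399/(0.0399−1.99)) = (49.87)^(-0.02046) = 0.9231.
C_{S,max} = 0.9231×4.33 = 4.00 mol·L⁻¹.

4.00 mol·L⁻¹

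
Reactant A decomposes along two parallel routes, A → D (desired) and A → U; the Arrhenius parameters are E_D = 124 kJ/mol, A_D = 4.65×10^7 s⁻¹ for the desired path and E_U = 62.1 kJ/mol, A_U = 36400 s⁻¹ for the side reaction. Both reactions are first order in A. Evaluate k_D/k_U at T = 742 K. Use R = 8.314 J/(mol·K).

0.0561

k_D/k_U = (A_D/A_U)·exp[−(E_D−E_U)/(RT)] = (A_D/A_U)·exp[(E_U−E_D)/(RT)].
(E_U−E_D)/(RT) = (62.1−124)×10³/(8.314×742) = -61900/6169 = -10.03.
k_D/k_U = (4.65×10^7/36400)·exp(-10.03) = 1277 × 4.388×10^-5 = 0.0561.
Since E_D > E_U, raising the temperature improves selectivity toward D.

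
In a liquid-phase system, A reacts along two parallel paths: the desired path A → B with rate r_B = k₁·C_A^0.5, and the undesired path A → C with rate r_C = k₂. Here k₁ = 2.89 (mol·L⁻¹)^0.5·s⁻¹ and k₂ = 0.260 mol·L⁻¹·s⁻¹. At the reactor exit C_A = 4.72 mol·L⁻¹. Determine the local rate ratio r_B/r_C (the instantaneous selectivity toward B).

24.1

S_{B/C} = r_B/r_C = (k₁·C_A^0.5)/(k₂) = (k₁/k₂)·C_A^0.5.
= (2.89×4.720^0.5) / (0.260) = 6.279/0.2600 = 24.1.
Since the desired path is higher order in A, keeping C_A high (PFR or concentrated feed) favours B.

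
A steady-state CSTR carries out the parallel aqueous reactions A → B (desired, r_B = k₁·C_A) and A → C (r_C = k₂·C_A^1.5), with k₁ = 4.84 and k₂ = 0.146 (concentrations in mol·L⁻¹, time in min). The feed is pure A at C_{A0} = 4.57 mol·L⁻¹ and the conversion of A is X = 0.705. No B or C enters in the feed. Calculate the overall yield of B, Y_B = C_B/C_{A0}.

Exit C_A = C_{A0}(1−X) = 4.57×0.295 = 1.348 mol·L⁻¹.
In a CSTR the entire volume is at exit conditions, so r_B = 4.84×1.348 = 6.525 and r_C = 0.146×1.348^1.5 = 0.2285.
Fraction of consumed A going to B: r_B/(r_B+r_C) = 0.9662.
C_B = 0.9662·C_{A0}·X = 0.9662×4.57×0.705 = 3.11 mol·L⁻¹; Y_B = C_B/C_{A0} = 0.681.

0.681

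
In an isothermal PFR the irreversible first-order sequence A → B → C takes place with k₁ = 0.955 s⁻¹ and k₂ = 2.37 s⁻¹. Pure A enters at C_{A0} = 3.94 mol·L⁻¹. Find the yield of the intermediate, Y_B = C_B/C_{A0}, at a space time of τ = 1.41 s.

The intermediate concentration in a first-order A→B→C sequence is C_B = k₁C_{A0}(e^(−k₁τ) − e^(−k₂τ))/(k₂−k₁).
e^(−k₁τ) = e^(−0.955×1.41) = e^(−1.347) = 0.2601; e^(−k₂τ) = e^(−3.342) = 0.03538.
C_B = 0.955×3.94/(2.37−0.955) × (0.2601−0.03538) = 2.659×0.2248 = 0.5977 mol·L⁻¹.
Y_B = C_B/C_{A0} = 0.5977/3.94 = 0.152.

0.152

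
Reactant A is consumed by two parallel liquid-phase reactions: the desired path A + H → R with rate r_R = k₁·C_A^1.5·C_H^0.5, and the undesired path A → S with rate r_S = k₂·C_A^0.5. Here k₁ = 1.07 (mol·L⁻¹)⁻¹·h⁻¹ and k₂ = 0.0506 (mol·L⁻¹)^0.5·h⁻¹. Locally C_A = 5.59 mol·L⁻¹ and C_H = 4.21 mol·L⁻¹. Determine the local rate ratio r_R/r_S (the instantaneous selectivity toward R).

243

S_{R/S} = r_R/r_S = (k₁·C_A^1.5·C_H^0.5)/(k₂·C_A^0.5) = (k₁/k₂)·C_A·C_H^0.5.
= (1.07×5.590^1.5×4.210^0.5) / (0.0506×5.590^0.5) = 29.02/0.1196 = 243.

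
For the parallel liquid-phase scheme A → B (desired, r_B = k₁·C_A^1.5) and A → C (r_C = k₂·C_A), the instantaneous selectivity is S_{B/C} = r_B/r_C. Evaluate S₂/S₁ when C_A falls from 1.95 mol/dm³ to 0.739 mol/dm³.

0.616

S_{B/C} = (k₁/k₂)·C_A^0.5, so S₂/S₁ = (C_{A,2}/C_{A,1})^0.5.
= (0.739/1.95)^0.5 = (0.3790)^0.5 = 0.616.
Selectivity toward B falls as C_A falls — high-concentration operation is favoured.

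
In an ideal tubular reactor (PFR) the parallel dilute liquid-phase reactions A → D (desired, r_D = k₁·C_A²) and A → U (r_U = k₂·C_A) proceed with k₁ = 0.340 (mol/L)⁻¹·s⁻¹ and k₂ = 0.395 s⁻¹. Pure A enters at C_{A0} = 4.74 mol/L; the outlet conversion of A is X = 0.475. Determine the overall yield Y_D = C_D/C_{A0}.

C_A = C_{A0}(1−X) = 2.489 mol/L.
Along a PFR/batch, dC_U/dC_A = −r_U/(r_D+r_U) = −k₂/(k₂+k₁·C_A).
Integrating from C_{A0} to C_A: C_U = (0.395/0.340)·ln[(0.395+0.340·4.74)/(0.395+0.340·2.49)] = 1.162·ln(2.007/1.241) = 0.5582 mol/L.
Then C_D = (C_{A0}−C_A) − C_U = 2.252 − 0.5582 = 1.693 mol/L.
Y_D = C_D/C_{A0} = 1.693/4.74 = 0.357.

0.357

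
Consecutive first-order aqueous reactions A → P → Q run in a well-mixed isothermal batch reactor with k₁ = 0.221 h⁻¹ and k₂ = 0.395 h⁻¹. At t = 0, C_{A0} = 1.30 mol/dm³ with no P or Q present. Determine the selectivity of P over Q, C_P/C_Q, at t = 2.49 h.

1.56

Solving the coupled first-order balances gives C_P(t) = [k₁/(k₂−k₁)]·C_{A0}·(e^(−k₁t) − e^(−k₂t)).
e^(−k₁t) = e^(−0.221×2.49) = e^(−0.5503) = 0.5768; e^(−k₂t) = e^(−0.9836) = 0.3740.
C_P = 0.221×1.30/(0.395−0.221) × (0.5768−0.3740) = 1.651×0.2028 = 0.3349 mol/dm³.
C_A = C_{A0}e^(−k₁t) = 0.7498 mol/dm³, so C_Q = C_{A0}−C_A−C_P = 0.2153 mol/dm³; C_P/C_Q = 1.56.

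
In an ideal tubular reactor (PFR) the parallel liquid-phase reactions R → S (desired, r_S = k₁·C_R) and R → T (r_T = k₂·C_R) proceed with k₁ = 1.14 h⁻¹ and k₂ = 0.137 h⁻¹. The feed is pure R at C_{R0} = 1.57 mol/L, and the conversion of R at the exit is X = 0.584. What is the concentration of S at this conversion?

C_R = C_{R0}(1−X) = 0.6531 mol/L.
Both paths are first order in R, so the instantaneous fraction to S is constant: dC_S/d(−C_R) = k₁/(k₁+k₂) = 0.8927.
C_S = 0.8927·(C_{R0}−C_R) = 0.8927×0.9169 = 0.819 mol/L.

0.819 mol/L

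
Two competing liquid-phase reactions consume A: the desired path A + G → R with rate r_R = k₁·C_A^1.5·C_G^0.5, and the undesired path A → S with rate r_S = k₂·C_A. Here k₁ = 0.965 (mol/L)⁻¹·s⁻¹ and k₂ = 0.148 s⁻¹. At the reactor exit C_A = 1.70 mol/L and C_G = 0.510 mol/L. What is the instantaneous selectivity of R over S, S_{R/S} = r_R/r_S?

6.07

S_{R/S} = r_R/r_S = (k₁·C_A^1.5·C_G^0.5)/(k₂·C_A) = (k₁/k₂)·C_A^0.5·C_G^0.5.
= (0.965×1.700^1.5×0.5100^0.5) / (0.148×1.700) = 1.528/0.2516 = 6.07.
Since the desired path is higher order in A, keeping C_A high (PFR or concentrated feed) favours R.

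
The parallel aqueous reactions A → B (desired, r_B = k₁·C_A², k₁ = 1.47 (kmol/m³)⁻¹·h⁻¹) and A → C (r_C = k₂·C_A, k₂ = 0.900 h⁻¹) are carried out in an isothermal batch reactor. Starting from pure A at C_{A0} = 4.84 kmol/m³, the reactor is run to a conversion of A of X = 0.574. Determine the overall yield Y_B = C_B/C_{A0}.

C_A = C_{A0}(1−X) = 2.062 kmol/m³.
Along a PFR/batch, dC_C/dC_A = −r_C/(r_B+r_C) = −k₂/(k₂+k₁·C_A).
Integrating from C_{A0} to C_A: C_C = (0.900/1.47)·ln[(0.900+1.47·4.84)/(0.900+1.47·2.06)] = 0.6122·ln(8.015/3.931) = 0.4362 kmol/m³.
Then C_B = (C_{A0}−C_A) − C_C = 2.778 − 0.4362 = 2.342 kmol/m³.
Y_B = C_B/C_{A0} = 2.342/4.84 = 0.484.

0.484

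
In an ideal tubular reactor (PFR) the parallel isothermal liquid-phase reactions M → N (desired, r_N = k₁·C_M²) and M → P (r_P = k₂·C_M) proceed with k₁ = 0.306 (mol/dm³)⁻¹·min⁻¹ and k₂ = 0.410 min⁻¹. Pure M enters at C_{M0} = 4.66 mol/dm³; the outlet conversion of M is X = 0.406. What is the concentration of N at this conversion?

C_M = C_{M0}(1−X) = 2.768 mol/dm³.
Along a PFR/batch, dC_P/dC_M = −r_P/(r_N+r_P) = −k₂/(k₂+k₁·C_M).
Integrating from C_{M0} to C_M: C_P = (0.410/0.306)·ln[(0.410+0.306·4.66)/(0.410+0.306·2.77)] = 1.340·ln(1.836/1.257) = 0.5076 mol/dm³.
Then C_N = (C_{M0}−C_M) − C_P = 1.892 − 0.5076 = 1.384 mol/dm³.

1.38 mol/dm³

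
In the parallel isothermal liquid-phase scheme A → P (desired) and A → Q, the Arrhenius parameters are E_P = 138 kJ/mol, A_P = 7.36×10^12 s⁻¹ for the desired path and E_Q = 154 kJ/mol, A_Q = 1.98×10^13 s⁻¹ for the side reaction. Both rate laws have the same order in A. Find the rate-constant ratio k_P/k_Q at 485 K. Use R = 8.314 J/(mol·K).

19.7

With equal orders, S_{P/Q} = k_P/k_Q = (A_P/A_Q)·exp[(E_Q−E_P)/(RT)].
(E_Q−E_P)/(RT) = (154−138)×10³/(8.314×485) = 16000/4032 = 3.968.
k_P/k_Q = (7.36×10^12/1.98×10^13)·exp(3.968) = 0.3717 × 52.88 = 19.7.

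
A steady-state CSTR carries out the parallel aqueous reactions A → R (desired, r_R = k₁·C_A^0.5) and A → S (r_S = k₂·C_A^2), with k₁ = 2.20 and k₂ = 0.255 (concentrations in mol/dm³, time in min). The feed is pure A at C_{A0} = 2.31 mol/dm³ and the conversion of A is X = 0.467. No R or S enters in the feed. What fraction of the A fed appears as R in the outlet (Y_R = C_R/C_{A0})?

Exit C_A = C_{A0}(1−X) = 2.31×0.533 = 1.231 mol/dm³.
Rates in a CSTR are evaluated at the outlet concentration: r_R = 2.20×1.231^0.5 = 2.441, r_S = 0.255×1.231^2 = 0.3866.
Fraction of consumed A going to R: r_R/(r_R+r_S) = 0.8633.
C_R = 0.8633·C_{A0}·X = 0.8633×2.31×0.467 = 0.931 mol/dm³; Y_R = C_R/C_{A0} = 0.403.

0.403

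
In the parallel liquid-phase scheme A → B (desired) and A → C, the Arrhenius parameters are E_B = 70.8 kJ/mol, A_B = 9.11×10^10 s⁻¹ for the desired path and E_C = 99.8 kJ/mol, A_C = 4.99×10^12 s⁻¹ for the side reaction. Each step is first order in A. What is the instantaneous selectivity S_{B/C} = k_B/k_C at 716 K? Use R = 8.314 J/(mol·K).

k_B/k_C = (A_B/A_C)·exp[−(E_B−E_C)/(RT)] = (A_B/A_C)·exp[(E_C−E_B)/(RT)].
(E_C−E_B)/(RT) = (99.8−70.8)×10³/(8.314×716) = 29000/5953 = 4.872.
k_B/k_C = (9.11×10^10/4.99×10^12)·exp(4.872) = 0.01826 × 130.5 = 2.38.

2.38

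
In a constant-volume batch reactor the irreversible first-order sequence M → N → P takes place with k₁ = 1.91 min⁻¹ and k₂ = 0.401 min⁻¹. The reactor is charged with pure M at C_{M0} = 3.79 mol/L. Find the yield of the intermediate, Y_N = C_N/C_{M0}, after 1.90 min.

Solving the coupled first-order balances gives C_N(t) = [k₁/(k₂−k₁)]·C_{M0}·(e^(−k₁t) − e^(−k₂t)).
e^(−k₁t) = e^(−1.91×1.90) = e^(−3.629) = 0.02654; e^(−k₂t) = e^(−0.7619) = 0.4668.
C_N = 1.91×3.79/(0.401−1.91) × (0.02654−0.4668) = (-4.797)×(-0.4402) = 2.112 mol/L.
Y_N = C_N/C_{M0} = 2.112/3.79 = 0.557.

0.557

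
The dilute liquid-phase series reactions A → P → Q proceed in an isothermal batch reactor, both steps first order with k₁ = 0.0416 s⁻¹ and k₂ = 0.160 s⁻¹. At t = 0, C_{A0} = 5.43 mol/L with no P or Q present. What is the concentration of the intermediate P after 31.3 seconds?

0.506 mol/L

Solving the coupled first-order balances gives C_P(t) = [k₁/(k₂−k₁)]·C_{A0}·(e^(−k₁t) − e^(−k₂t)).
e^(−k₁t) = e^(−0.0416×31.3) = e^(−1.302) = 0.2720; e^(−k₂t) = e^(−5.008) = 0.006684.
C_P = 0.0416×5.43/(0.160−0.0416) × (0.2720−0.006684) = 1.908×0.2653 = 0.5061 mol/L.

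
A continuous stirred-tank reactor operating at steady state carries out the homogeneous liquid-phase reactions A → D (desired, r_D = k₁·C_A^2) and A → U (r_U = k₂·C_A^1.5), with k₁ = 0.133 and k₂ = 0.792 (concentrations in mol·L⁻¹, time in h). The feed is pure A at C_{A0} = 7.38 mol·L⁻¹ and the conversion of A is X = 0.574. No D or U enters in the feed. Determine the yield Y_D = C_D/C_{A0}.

0.132

Exit C_A = C_{A0}(1−X) = 7.38×0.426 = 3.144 mol·L⁻¹.
In a CSTR the entire volume is at exit conditions, so r_D = 0.133×3.144^2 = 1.315 and r_U = 0.792×3.144^1.5 = 4.415.
Fraction of consumed A going to D: r_D/(r_D+r_U) = 0.2294.
C_D = 0.2294·C_{A0}·X = 0.2294×7.38×0.574 = 0.972 mol·L⁻¹; Y_D = C_D/C_{A0} = 0.132.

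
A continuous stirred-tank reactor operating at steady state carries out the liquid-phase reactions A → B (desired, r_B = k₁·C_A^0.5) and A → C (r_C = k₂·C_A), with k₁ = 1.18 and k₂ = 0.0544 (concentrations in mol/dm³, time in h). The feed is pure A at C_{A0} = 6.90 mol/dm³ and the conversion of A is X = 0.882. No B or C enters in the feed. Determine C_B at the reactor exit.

5.84 mol/dm³

Exit C_A = C_{A0}(1−X) = 6.90×0.118 = 0.8142 mol/dm³.
A CSTR operates uniformly at the exit composition, giving r_B = 1.065 and r_C = 0.04429 (each k·C_A^n at C_A = 0.8142).
Fraction of consumed A going to B: r_B/(r_B+r_C) = 0.9601.
C_B = 0.9601·C_{A0}·X = 0.9601×6.90×0.882 = 5.84 mol/dm³.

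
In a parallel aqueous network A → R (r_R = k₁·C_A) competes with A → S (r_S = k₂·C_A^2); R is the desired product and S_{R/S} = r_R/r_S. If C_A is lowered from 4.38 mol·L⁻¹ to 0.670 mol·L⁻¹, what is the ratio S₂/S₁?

S_{R/S} = (k₁/k₂)·C_A⁻¹, so S₂/S₁ = (C_{A,2}/C_{A,1})⁻¹.
= 4.38/0.670 = 6.54.

6.54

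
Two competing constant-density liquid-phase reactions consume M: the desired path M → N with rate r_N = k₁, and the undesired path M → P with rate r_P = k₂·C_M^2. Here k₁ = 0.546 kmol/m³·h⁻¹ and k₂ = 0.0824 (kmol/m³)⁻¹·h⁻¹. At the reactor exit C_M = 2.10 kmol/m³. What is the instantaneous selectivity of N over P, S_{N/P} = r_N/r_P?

S_{N/P} = r_N/r_P = (k₁)/(k₂·C_M^2) = (k₁/k₂)·C_M^-2.
= (0.546) / (0.0824×2.100^2) = 0.5460/0.3634 = 1.50.
The undesired path is higher order in M, so low C_M (CSTR or dilute feed) favours N.

1.50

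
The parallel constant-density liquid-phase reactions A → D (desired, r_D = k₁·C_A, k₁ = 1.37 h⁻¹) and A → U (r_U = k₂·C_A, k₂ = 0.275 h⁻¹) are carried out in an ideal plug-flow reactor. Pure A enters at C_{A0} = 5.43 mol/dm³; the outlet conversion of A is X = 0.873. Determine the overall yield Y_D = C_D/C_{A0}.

0.727

C_A = C_{A0}(1−X) = 0.6896 mol/dm³.
Both paths are first order in A, so the instantaneous fraction to D is constant: dC_D/d(−C_A) = k₁/(k₁+k₂) = 0.8328.
C_D = 0.8328·(C_{A0}−C_A) = 0.8328×4.740 = 3.95 mol/dm³.
Y_D = C_D/C_{A0} = 3.948/5.43 = 0.727.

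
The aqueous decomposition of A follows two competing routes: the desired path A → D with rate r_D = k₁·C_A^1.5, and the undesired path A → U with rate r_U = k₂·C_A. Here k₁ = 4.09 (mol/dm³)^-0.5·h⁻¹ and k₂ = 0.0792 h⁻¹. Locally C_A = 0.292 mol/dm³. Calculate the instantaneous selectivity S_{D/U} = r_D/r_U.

S_{D/U} = r_D/r_U = (k₁·C_A^1.5)/(k₂·C_A) = (k₁/k₂)·C_A^0.5.
= (4.09×0.2920^1.5) / (0.0792×0.2920) = 0.6454/0.02313 = 27.9.

27.9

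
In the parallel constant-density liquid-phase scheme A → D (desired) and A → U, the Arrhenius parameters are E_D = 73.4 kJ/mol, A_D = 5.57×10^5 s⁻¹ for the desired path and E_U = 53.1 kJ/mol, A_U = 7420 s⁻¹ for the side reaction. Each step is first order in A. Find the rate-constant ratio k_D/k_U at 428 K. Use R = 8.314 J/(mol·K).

With equal orders, S_{D/U} = k_D/k_U = (A_D/A_U)·exp[(E_U−E_D)/(RT)].
(E_U−E_D)/(RT) = (53.1−73.4)×10³/(8.314×428) = -20300/3558 = -5.705.
k_D/k_U = (5.57×10^5/7420)·exp(-5.705) = 75.07 × 0.003330 = 0.250.

0.250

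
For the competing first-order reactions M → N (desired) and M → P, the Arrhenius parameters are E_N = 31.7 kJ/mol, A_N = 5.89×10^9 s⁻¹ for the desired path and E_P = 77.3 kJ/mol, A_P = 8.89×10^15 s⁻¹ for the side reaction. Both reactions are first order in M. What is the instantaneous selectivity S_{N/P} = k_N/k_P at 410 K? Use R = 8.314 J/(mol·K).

0.427

k_N/k_P = (A_N/A_P)·exp[−(E_N−E_P)/(RT)] = (A_N/A_P)·exp[(E_P−E_N)/(RT)].
(E_P−E_N)/(RT) = (77.3−31.7)×10³/(8.314×410) = 45600/3409 = 13.38.
k_N/k_P = (5.89×10^9/8.89×10^15)·exp(13.38) = 6.625×10^-7 × 6.452×10^5 = 0.427.
Since E_N < E_P, lowering the temperature improves selectivity toward N.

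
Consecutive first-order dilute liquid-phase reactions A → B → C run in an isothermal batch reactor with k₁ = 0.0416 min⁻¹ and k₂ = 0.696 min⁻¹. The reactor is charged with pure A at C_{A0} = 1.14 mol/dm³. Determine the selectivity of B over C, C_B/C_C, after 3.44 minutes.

The intermediate concentration in a first-order A→B→C sequence is C_B = k₁C_{A0}(e^(−k₁t) − e^(−k₂t))/(k₂−k₁).
e^(−k₁t) = e^(−0.0416×3.44) = e^(−0.1431) = 0.8667; e^(−k₂t) = e^(−2.394) = 0.09124.
C_B = 0.0416×1.14/(0.696−0.0416) × (0.8667−0.09124) = 0.07247×0.7754 = 0.05619 mol/dm³.
C_A = C_{A0}e^(−k₁t) = 0.9880 mol/dm³, so C_C = C_{A0}−C_A−C_B = 0.09581 mol/dm³; C_B/C_C = 0.587.

0.587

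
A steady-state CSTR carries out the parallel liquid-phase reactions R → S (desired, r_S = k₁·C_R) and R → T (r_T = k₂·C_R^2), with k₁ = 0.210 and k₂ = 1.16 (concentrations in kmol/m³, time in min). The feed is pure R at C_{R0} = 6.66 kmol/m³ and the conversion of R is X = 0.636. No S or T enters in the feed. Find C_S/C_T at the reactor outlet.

0.0747

Exit C_R = C_{R0}(1−X) = 6.66×0.364 = 2.424 kmol/m³.
Rates in a CSTR are evaluated at the outlet concentration: r_S = 0.210×2.424 = 0.5091, r_T = 1.16×2.424^2 = 6.817.
Overall selectivity = C_S/C_T = r_Sτ/(r_Tτ) = r_S/r_T = 0.0747.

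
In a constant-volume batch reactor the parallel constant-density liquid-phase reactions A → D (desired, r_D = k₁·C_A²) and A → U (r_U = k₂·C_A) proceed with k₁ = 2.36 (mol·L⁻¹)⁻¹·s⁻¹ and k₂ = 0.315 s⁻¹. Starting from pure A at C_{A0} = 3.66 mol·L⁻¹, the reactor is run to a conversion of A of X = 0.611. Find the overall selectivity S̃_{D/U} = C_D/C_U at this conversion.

17.8

C_A = C_{A0}(1−X) = 1.424 mol·L⁻¹.
Along a PFR/batch, dC_U/dC_A = −r_U/(r_D+r_U) = −k₂/(k₂+k₁·C_A).
Integrating from C_{A0} to C_A: C_U = (0.315/2.36)·ln[(0.315+2.36·3.66)/(0.315+2.36·1.42)] = 0.1335·ln(8.953/3.675) = 0.1188 mol·L⁻¹.
Then C_D = (C_{A0}−C_A) − C_U = 2.236 − 0.1188 = 2.117 mol·L⁻¹.
S̃_{D/U} = C_D/C_U = 2.117/0.1188 = 17.8.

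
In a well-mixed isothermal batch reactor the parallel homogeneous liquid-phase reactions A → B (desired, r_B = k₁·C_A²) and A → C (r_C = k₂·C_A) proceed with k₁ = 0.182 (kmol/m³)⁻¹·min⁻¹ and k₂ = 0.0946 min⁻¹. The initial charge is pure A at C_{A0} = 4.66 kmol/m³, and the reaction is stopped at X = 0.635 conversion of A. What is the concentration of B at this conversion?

C_A = C_{A0}(1−X) = 1.701 kmol/m³.
Along a PFR/batch, dC_C/dC_A = −r_C/(r_B+r_C) = −k₂/(k₂+k₁·C_A).
Integrating from C_{A0} to C_A: C_C = (0.0946/0.182)·ln[(0.0946+0.182·4.66)/(0.0946+0.182·1.70)] = 0.5198·ln(0.9427/0.4042) = 0.4402 kmol/m³.
Then C_B = (C_{A0}−C_A) − C_C = 2.959 − 0.4402 = 2.519 kmol/m³.

2.52 kmol/m³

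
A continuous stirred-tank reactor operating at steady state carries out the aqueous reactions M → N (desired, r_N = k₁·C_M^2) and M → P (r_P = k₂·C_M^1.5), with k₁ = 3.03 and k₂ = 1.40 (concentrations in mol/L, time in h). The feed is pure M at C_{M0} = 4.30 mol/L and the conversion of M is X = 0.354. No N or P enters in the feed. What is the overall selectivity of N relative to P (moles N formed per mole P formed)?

Exit C_M = C_{M0}(1−X) = 4.30×0.646 = 2.778 mol/L.
A CSTR operates uniformly at the exit composition, giving r_N = 23.38 and r_P = 6.482 (each k·C_M^n at C_M = 2.778).
Overall selectivity = C_N/C_P = r_Nτ/(r_Pτ) = r_N/r_P = 3.61.

3.61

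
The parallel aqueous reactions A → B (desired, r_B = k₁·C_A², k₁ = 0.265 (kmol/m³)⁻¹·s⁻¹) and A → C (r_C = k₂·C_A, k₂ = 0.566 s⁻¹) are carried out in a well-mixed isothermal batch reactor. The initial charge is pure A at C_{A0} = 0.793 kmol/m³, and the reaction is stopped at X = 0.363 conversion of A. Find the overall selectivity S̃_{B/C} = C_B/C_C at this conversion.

0.303

C_A = C_{A0}(1−X) = 0.5051 kmol/m³.
Along a PFR/batch, dC_C/dC_A = −r_C/(r_B+r_C) = −k₂/(k₂+k₁·C_A).
Integrating from C_{A0} to C_A: C_C = (0.566/0.265)·ln[(0.566+0.265·0.793)/(0.566+0.265·0.505)] = 2.136·ln(0.7761/0.6999) = 0.2210 kmol/m³.
Then C_B = (C_{A0}−C_A) − C_C = 0.2879 − 0.2210 = 0.06689 kmol/m³.
S̃_{B/C} = C_B/C_C = 0.06689/0.2210 = 0.303.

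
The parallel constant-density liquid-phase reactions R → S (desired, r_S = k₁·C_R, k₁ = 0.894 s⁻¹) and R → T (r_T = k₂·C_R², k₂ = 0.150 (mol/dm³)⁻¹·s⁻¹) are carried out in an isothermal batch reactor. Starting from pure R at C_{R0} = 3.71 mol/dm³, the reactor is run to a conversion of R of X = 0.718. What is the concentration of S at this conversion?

C_R = C_{R0}(1−X) = 1.046 mol/dm³.
Along a PFR/batch, dC_S/dC_R = −r_S/(r_S+r_T) = −k₁/(k₁+k₂·C_R).
Integrating from C_{R0} to C_R: C_S = (0.894/0.150)·ln[(0.894+0.150·3.71)/(0.894+0.150·1.05)] = 5.960·ln(1.450/1.051) = 1.920 mol/dm³.

1.92 mol/dm³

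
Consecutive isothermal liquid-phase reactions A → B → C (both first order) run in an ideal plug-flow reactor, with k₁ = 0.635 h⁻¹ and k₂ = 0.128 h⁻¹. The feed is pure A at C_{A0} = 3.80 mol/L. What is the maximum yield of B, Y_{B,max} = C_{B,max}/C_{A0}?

0.667

Evaluating C_B at τ_opt = ln(k₂/k₁)/(k₂−k₁) gives C_{B,max}/C_{A0} = (k₁/k₂)^[k₂/(k₂−k₁)].
= (0.635/0.128)^(0.128/(0.128−0.635)) = (4.961)^(-0.2525) = 0.6674.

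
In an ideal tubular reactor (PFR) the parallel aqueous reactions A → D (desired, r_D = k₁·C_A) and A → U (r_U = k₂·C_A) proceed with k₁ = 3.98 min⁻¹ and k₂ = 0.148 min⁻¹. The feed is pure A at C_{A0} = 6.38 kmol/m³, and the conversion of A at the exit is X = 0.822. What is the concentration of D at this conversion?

C_A = C_{A0}(1−X) = 1.136 kmol/m³.
Both paths are first order in A, so the instantaneous fraction to D is constant: dC_D/d(−C_A) = k₁/(k₁+k₂) = 0.9641.
C_D = 0.9641·(C_{A0}−C_A) = 0.9641×5.244 = 5.06 kmol/m³.

5.06 kmol/m³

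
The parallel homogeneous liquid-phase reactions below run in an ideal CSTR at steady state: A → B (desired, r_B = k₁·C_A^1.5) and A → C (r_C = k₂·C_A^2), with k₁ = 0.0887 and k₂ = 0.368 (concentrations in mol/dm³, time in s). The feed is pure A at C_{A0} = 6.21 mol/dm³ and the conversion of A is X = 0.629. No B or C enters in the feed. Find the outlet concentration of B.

0.535 mol/dm³

Exit C_A = C_{A0}(1−X) = 6.21×0.371 = 2.304 mol/dm³.
Rates in a CSTR are evaluated at the outlet concentration: r_B = 0.0887×2.304^1.5 = 0.3102, r_C = 0.368×2.304^2 = 1.953.
Fraction of consumed A going to B: r_B/(r_B+r_C) = 0.1370.
C_B = 0.1370·C_{A0}·X = 0.1370×6.21×0.629 = 0.535 mol/dm³.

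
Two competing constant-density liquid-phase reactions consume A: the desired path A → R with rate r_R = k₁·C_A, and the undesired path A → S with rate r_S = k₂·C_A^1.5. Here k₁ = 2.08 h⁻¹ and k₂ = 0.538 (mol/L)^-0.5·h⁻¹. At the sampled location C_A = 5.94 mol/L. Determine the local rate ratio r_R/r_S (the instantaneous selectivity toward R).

S_{R/S} = r_R/r_S = (k₁·C_A)/(k₂·C_A^1.5) = (k₁/k₂)·C_A^-0.5.
= (2.08×5.940) / (0.538×5.940^1.5) = 12.36/7.789 = 1.59.
The undesired path is higher order in A, so low C_A (CSTR or dilute feed) favours R.

1.59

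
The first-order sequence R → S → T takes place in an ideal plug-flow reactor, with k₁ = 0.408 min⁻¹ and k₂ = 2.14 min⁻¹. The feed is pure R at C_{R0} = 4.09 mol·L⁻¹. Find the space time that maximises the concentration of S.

0.957 min

For first-order series the maximum of C_S occurs at τ_opt = ln(k₂/k₁)/(k₂−k₁).
= ln(2.14/0.408)/(2.14−0.408) = ln(5.245)/1.732 = 1.657/1.732 = 0.957 min.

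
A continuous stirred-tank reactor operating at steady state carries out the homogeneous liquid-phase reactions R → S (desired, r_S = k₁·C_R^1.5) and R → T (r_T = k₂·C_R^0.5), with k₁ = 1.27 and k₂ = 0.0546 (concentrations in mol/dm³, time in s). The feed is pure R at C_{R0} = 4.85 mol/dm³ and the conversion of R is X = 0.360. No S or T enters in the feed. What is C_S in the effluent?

Exit C_R = C_{R0}(1−X) = 4.85×0.640 = 3.104 mol/dm³.
A CSTR operates uniformly at the exit composition, giving r_S = 6.945 and r_T = 0.09620 (each k·C_R^n at C_R = 3.104).
Fraction of consumed R going to S: r_S/(r_S+r_T) = 0.9863.
C_S = 0.9863·C_{R0}·X = 0.9863×4.85×0.360 = 1.72 mol/dm³.

1.72 mol/dm³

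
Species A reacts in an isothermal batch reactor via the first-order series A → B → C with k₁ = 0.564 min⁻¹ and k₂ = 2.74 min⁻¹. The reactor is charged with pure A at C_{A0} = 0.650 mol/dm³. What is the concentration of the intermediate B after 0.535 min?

For first-order series with pure A initially, C_B(t) = k₁C_{A0}/(k₂−k₁)·(e^(−k₁t) − e^(−k₂t)).
e^(−k₁t) = e^(−0.564×0.535) = e^(−0.3017) = 0.7395; e^(−k₂t) = e^(−1.466) = 0.2309.
C_B = 0.564×0.650/(2.74−0.564) × (0.7395−0.2309) = 0.1685×0.5087 = 0.08570 mol/dm³.

0.0857 mol/dm³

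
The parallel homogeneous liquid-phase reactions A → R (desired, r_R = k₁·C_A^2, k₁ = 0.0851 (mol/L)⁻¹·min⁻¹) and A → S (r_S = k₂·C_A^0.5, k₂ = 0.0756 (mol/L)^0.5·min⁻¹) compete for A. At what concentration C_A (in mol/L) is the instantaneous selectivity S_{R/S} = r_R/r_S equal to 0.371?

S_{R/S} = (k₁/k₂)·C_A^1.5 ⇒ C_A = (S·k₂/k₁)^(1/1.5).
= (0.371×0.0756/0.0851)^(0.6667) = (0.3296)^(0.6667) = 0.477 mol/L.

0.477 mol/L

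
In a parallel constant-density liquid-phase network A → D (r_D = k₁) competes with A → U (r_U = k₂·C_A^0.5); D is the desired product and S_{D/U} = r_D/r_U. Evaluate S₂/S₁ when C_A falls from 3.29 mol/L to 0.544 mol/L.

S_{D/U} = (k₁/k₂)·C_A^-0.5, so S₂/S₁ = (C_{A,2}/C_{A,1})^-0.5.
= (0.544/3.29)^(-0.5) = (0.1653)^(-0.5) = 2.46.
Selectivity toward D rises as C_A falls — low-concentration operation is favoured.

2.46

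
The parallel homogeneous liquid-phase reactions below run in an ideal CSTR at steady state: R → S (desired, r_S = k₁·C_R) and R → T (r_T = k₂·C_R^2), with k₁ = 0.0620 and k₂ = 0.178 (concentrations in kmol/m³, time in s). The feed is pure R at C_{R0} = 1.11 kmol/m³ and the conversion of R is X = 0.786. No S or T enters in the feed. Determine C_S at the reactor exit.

0.519 kmol/m³

Exit C_R = C_{R0}(1−X) = 1.11×0.214 = 0.2375 kmol/m³.
In a CSTR the entire volume is at exit conditions, so r_S = 0.0620×0.2375 = 0.01473 and r_T = 0.178×0.2375^2 = 0.01004.
Fraction of consumed R going to S: r_S/(r_S+r_T) = 0.5945.
C_S = 0.5945·C_{R0}·X = 0.5945×1.11×0.786 = 0.519 kmol/m³.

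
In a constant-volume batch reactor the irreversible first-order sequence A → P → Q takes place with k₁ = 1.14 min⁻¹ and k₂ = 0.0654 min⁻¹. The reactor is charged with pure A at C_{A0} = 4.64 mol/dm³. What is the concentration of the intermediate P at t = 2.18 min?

3.86 mol/dm³

For first-order series with pure A initially, C_P(t) = k₁C_{A0}/(k₂−k₁)·(e^(−k₁t) − e^(−k₂t)).
e^(−k₁t) = e^(−1.14×2.18) = e^(−2.485) = 0.08331; e^(−k₂t) = e^(−0.1426) = 0.8671.
C_P = 1.14×4.64/(0.0654−1.14) × (0.08331−0.8671) = (-4.922)×(-0.7838) = 3.858 mol/dm³.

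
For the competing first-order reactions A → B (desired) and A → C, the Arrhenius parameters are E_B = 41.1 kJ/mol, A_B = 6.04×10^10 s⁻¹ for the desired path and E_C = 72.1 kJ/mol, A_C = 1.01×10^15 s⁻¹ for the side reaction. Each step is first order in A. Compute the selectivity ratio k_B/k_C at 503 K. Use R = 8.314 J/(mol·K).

0.0991

k_B/k_C = (A_B/A_C)·exp[−(E_B−E_C)/(RT)] = (A_B/A_C)·exp[(E_C−E_B)/(RT)].
(E_C−E_B)/(RT) = (72.1−41.1)×10³/(8.314×503) = 31000/4182 = 7.413.
k_B/k_C = (6.04×10^10/1.01×10^15)·exp(7.413) = 5.980×10^-5 × 1657 = 0.0991.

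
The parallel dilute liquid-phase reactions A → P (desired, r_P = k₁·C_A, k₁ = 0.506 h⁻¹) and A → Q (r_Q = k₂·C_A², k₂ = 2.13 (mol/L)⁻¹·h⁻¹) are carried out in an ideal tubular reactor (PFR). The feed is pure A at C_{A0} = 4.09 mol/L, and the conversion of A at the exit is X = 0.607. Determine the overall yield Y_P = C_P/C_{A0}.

0.0495

C_A = C_{A0}(1−X) = 1.607 mol/L.
Along a PFR/batch, dC_P/dC_A = −r_P/(r_P+r_Q) = −k₁/(k₁+k₂·C_A).
Integrating from C_{A0} to C_A: C_P = (0.506/2.13)·ln[(0.506+2.13·4.09)/(0.506+2.13·1.61)] = 0.2376·ln(9.218/3.930) = 0.2025 mol/L.
Y_P = C_P/C_{A0} = 0.2025/4.09 = 0.0495.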